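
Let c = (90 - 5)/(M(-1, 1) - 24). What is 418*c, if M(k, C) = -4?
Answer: -17765/14 ≈ -1268.9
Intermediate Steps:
c = -85/28 (c = (90 - 5)/(-4 - 24) = 85/(-28) = 85*(-1/28) = -85/28 ≈ -3.0357)
418*c = 418*(-85/28) = -17765/14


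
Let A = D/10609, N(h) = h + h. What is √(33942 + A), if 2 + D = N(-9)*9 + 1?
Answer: √360090515/103 ≈ 184.23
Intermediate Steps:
N(h) = 2*h
D = -163 (D = -2 + ((2*(-9))*9 + 1) = -2 + (-18*9 + 1) = -2 + (-162 + 1) = -2 - 161 = -163)
A = -163/10609 ≈ -0.015364
√(33942 + A) = √(33942 - 163/10609) = √(360090515/10609) = √360090515/103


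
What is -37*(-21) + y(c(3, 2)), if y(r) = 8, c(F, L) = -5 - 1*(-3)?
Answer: 785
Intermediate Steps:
c(F, L) = -2 (c(F, L) = -5 + 3 = -2)
-37*(-21) + y(c(3, 2)) = -37*(-21) + 8 = 777 + 8 = 785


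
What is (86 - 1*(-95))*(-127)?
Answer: -22987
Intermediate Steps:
(86 - 1*(-95))*(-127) = (86 + 95)*(-127) = 181*(-127) = -22987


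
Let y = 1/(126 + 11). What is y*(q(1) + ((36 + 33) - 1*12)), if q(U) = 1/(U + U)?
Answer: 115/274 ≈ 0.41971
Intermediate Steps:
y = 1/137 ≈ 0.0072993
q(U) = 1/(2*U)
y*(q(1) + ((36 + 33) - 1*12)) = ((½)/1 + ((36 + 33) - 1*12))/137 = ((½)*1 + (69 - 12))/137 = (½ + 57)/137 = (1/137)*(115/2) = 115/274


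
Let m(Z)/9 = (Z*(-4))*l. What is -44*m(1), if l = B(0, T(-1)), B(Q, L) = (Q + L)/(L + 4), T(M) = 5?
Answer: 880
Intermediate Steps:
B(Q, L) = (L + Q)/(4 + L)
l = 5/9 (l = (5 + 0)/(4 + 5) = 5/9 ≈ 0.55556)
m(Z) = -20*Z (m(Z) = 9*((Z*(-4))*(5/9)) = 9*(-4*Z*(5/9)) = 9*(-20*Z/9) = -20*Z)
-44*m(1) = -(-880) = -44*(-20) = 880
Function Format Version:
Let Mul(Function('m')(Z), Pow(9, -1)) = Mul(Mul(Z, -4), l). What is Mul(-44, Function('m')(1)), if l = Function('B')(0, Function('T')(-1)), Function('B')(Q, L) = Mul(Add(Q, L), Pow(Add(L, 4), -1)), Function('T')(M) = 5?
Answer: 880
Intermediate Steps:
Function('B')(Q, L) = Mul(Pow(Add(4, L), -1), Add(L, Q)) (Function('B')(Q, L) = Mul(Add(L, Q), Pow(Add(4, L), -1)) = Mul(Pow(Add(4, L), -1), Add(L, Q)))
l = Rational(5, 9) (l = Mul(Pow(Add(4, 5), -1), Add(5, 0)) = Mul(Pow(9, -1), 5) = Mul(Rational(1, 9), 5) = Rational(5, 9) ≈ 0.55556)
Function('m')(Z) = Mul(-20, Z) (Function('m')(Z) = Mul(9, Mul(Mul(Z, -4), Rational(5, 9))) = Mul(9, Mul(Mul(-4, Z), Rational(5, 9))) = Mul(9, Mul(Rational(-20, 9), Z)) = Mul(-20, Z))
Mul(-44, Function('m')(1)) = Mul(-44, Mul(-20, 1)) = Mul(-44, -20) = 880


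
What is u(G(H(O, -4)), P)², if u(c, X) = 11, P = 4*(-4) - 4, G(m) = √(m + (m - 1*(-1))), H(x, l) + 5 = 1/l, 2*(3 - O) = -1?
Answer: 121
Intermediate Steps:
O = 7/2 (O = 3 - ½*(-1) = 3 + ½ = 7/2 ≈ 3.5000)
H(x, l) = -5 + 1/l
G(m) = √(1 + 2*m) (G(m) = √(m + (m + 1)) = √(m + (1 + m)) = √(1 + 2*m))
P = -20 (P = -16 - 4 = -20)
u(G(H(O, -4)), P)² = 11² = 121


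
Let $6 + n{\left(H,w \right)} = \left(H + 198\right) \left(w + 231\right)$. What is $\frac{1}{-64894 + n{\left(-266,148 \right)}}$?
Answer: $- \frac{1}{90672} \approx -1.1029 \cdot 10^{-5}$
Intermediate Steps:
$n{\left(H,w \right)} = -6 + \left(198 + H\right) \left(231 + w\right)$ ($n{\left(H,w \right)} = -6 + \left(H + 198\right) \left(w + 231\right) = -6 + \left(198 + H\right) \left(231 + w\right)$)
$\frac{1}{-64894 + n{\left(-266,148 \right)}} = \frac{1}{-64894 + \left(45732 + 198 \cdot 148 + 231 \left(-266\right) - 39368\right)} = \frac{1}{-64894 + \left(45732 + 29304 - 61446 - 39368\right)} = \frac{1}{-64894 - 25778} = \frac{1}{-90672} = - \frac{1}{90672}$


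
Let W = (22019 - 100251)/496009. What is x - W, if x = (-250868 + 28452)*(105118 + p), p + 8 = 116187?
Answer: -24413559781655736/496009 ≈ -4.9220e+10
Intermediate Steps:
p = 116179 (p = -8 + 116187 = 116179)
x = -49219993552 (x = (-250868 + 28452)*(105118 + 116179) = -222416*221297 = -49219993552)
W = -78232/496009 (W = -78232*1/496009 = -78232/496009 ≈ -0.15772)
x - W = -49219993552 - 1*(-78232/496009) = -49219993552 + 78232/496009 = -24413559781655736/496009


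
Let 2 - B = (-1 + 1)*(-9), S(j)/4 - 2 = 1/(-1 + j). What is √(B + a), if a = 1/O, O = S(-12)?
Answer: √213/10 ≈ 1.4595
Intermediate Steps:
S(j) = 8 + 4/(-1 + j)
O = 100/13 (O = 4*(-1 + 2*(-12))/(-1 - 12) = 4*(-1 - 24)/(-13) = 4*(-1/13)*(-25) = 100/13 ≈ 7.6923)
B = 2 (B = 2 - (-1 + 1)*(-9) = 2 - 0*(-9) = 2 - 1*0 = 2 + 0 = 2)
a = 13/100 (a = 1/(100/13) = 13/100 ≈ 0.13000)
√(B + a) = √(2 + 13/100) = √(213/100) = √213/10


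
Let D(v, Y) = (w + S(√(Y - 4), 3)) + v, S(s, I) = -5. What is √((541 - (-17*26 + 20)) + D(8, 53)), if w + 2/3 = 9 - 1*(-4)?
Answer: √8805/3 ≈ 31.278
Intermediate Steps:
w = 37/3 (w = -⅔ + (9 - 1*(-4)) = -⅔ + (9 + 4) = -⅔ + 13 = 37/3 ≈ 12.333)
D(v, Y) = 22/3 + v (D(v, Y) = (37/3 - 5) + v = 22/3 + v)
√((541 - (-17*26 + 20)) + D(8, 53)) = √((541 - (-17*26 + 20)) + (22/3 + 8)) = √((541 - (-442 + 20)) + 46/3) = √((541 - 1*(-422)) + 46/3) = √((541 + 422) + 46/3) = √(963 + 46/3) = √(2935/3) = √8805/3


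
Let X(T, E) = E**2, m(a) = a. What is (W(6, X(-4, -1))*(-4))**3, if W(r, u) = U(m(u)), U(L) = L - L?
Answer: 0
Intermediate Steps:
U(L) = 0
W(r, u) = 0
(W(6, X(-4, -1))*(-4))**3 = (0*(-4))**3 = 0**3 = 0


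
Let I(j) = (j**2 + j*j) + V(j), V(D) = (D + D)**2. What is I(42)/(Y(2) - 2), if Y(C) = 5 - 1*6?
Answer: -3528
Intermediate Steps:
V(D) = 4*D**2 (V(D) = (2*D)**2 = 4*D**2)
Y(C) = -1 (Y(C) = 5 - 6 = -1)
I(j) = 6*j**2 (I(j) = (j**2 + j*j) + 4*j**2 = (j**2 + j**2) + 4*j**2 = 2*j**2 + 4*j**2 = 6*j**2)
I(42)/(Y(2) - 2) = (6*42**2)/(-1 - 2) = (6*1764)/(-3) = -1/3*10584 = -3528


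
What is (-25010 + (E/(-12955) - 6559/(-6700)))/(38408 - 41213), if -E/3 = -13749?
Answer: 434204373611/48693958500 ≈ 8.9170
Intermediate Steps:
E = 41247 (E = -3*(-13749) = 41247)
(-25010 + (E/(-12955) - 6559/(-6700)))/(38408 - 41213) = (-25010 + (41247/(-12955) - 6559/(-6700)))/(38408 - 41213) = (-25010 + (41247*(-1/12955) - 6559*(-1/6700)))/(-2805) = (-25010 + (-41247/12955 + 6559/6700))*(-1/2805) = (-25010 - 38276611/17359700)*(-1/2805) = -434204373611/17359700*(-1/2805) = 434204373611/48693958500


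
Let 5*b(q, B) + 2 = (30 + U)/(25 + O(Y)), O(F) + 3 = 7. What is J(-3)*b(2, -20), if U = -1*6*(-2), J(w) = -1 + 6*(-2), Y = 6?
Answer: 208/145 ≈ 1.4345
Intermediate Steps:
J(w) = -13 (J(w) = -1 - 12 = -13)
U = 12 (U = -6*(-2) = 12)
O(F) = 4 (O(F) = -3 + 7 = 4)
b(q, B) = -16/145 (b(q, B) = -⅖ + ((30 + 12)/(25 + 4))/5 = -⅖ + (42/29)/5 = -⅖ + (42*(1/29))/5 = -⅖ + (⅕)*(42/29) = -⅖ + 42/145 = -16/145)
J(-3)*b(2, -20) = -13*(-16/145) = 208/145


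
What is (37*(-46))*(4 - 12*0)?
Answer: -6808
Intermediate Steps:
(37*(-46))*(4 - 12*0) = -1702*(4 + 0) = -1702*4 = -6808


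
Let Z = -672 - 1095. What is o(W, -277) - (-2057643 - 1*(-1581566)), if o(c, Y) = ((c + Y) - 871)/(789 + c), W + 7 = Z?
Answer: 468938767/985 ≈ 4.7608e+5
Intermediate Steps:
Z = -1767
W = -1774 (W = -7 - 1767 = -1774)
o(c, Y) = (-871 + Y + c)/(789 + c) (o(c, Y) = ((Y + c) - 871)/(789 + c) = (-871 + Y + c)/(789 + c))
o(W, -277) - (-2057643 - 1*(-1581566)) = (-871 - 277 - 1774)/(789 - 1774) - (-2057643 - 1*(-1581566)) = -2922/(-985) - (-2057643 + 1581566) = -1/985*(-2922) - 1*(-476077) = 2922/985 + 476077 = 468938767/985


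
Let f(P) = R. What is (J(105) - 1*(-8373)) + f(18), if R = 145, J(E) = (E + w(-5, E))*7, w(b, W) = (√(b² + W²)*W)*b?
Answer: 9253 - 18375*√442 ≈ -3.7706e+5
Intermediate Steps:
w(b, W) = W*b*√(W² + b²) (w(b, W) = (√(W² + b²)*W)*b = (W*√(W² + b²))*b = W*b*√(W² + b²))
J(E) = 7*E - 35*E*√(25 + E²) (J(E) = (E + E*(-5)*√(E² + (-5)²))*7 = (E + E*(-5)*√(E² + 25))*7 = (E + E*(-5)*√(25 + E²))*7 = (E - 5*E*√(25 + E²))*7 = 7*E - 35*E*√(25 + E²))
f(P) = 145
(J(105) - 1*(-8373)) + f(18) = (7*105*(1 - 5*√(25 + 105²)) - 1*(-8373)) + 145 = (7*105*(1 - 5*√(25 + 11025)) + 8373) + 145 = (7*105*(1 - 25*√442) + 8373) + 145 = ((735 - 18375*√442) + 8373) + 145 = (9108 - 18375*√442) + 145 = 9253 - 18375*√442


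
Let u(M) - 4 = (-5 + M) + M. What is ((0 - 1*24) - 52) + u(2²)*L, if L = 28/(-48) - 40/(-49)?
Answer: -6247/84 ≈ -74.369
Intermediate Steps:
L = 137/588 (L = 28*(-1/48) - 40*(-1/49) = -7/12 + 40/49 = 137/588 ≈ 0.23299)
u(M) = -1 + 2*M (u(M) = 4 + ((-5 + M) + M) = 4 + (-5 + 2*M) = -1 + 2*M)
((0 - 1*24) - 52) + u(2²)*L = ((0 - 1*24) - 52) + (-1 + 2*2²)*(137/588) = ((0 - 24) - 52) + (-1 + 2*4)*(137/588) = (-24 - 52) + (-1 + 8)*(137/588) = -76 + 7*(137/588) = -76 + 137/84 = -6247/84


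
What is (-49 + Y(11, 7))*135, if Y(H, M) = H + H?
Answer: -3645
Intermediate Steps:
Y(H, M) = 2*H
(-49 + Y(11, 7))*135 = (-49 + 2*11)*135 = (-49 + 22)*135 = -27*135 = -3645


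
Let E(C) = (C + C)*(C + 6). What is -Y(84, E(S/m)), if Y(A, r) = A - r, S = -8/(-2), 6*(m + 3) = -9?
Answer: -7540/81 ≈ -93.086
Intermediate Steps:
m = -9/2 (m = -3 + (⅙)*(-9) = -3 - 3/2 = -9/2 ≈ -4.5000)
S = 4 (S = -8*(-½) = 4)
E(C) = 2*C*(6 + C) (E(C) = (2*C)*(6 + C) = 2*C*(6 + C))
-Y(84, E(S/m)) = -(84 - 2*4/(-9/2)*(6 + 4/(-9/2))) = -(84 - 2*4*(-2/9)*(6 + 4*(-2/9))) = -(84 - 2*(-8)*(6 - 8/9)/9) = -(84 - 2*(-8)*46/(9*9)) = -(84 - 1*(-736/81)) = -(84 + 736/81) = -1*7540/81 = -7540/81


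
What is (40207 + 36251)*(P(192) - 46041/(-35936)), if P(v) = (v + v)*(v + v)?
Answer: 202576421258253/17968 ≈ 1.1274e+10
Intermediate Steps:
P(v) = 4*v² (P(v) = (2*v)*(2*v) = 4*v²)
(40207 + 36251)*(P(192) - 46041/(-35936)) = (40207 + 36251)*(4*192² - 46041/(-35936)) = 76458*(4*36864 - 46041*(-1/35936)) = 76458*(147456 + 46041/35936) = 76458*(5299024857/35936) = 202576421258253/17968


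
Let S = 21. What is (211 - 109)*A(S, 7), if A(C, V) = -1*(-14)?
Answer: 1428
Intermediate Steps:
A(C, V) = 14
(211 - 109)*A(S, 7) = (211 - 109)*14 = 102*14 = 1428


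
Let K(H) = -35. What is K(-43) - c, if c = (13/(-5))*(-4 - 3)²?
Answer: 462/5 ≈ 92.400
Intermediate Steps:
c = -637/5 (c = (13*(-⅕))*(-7)² = -13/5*49 = -637/5 ≈ -127.40)
K(-43) - c = -35 - 1*(-637/5) = -35 + 637/5 = 462/5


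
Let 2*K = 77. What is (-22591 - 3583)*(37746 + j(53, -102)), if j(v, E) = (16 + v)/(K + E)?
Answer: -125467791096/127 ≈ -9.8794e+8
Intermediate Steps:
K = 77/2 (K = (1/2)*77 = 77/2 ≈ 38.500)
j(v, E) = (16 + v)/(77/2 + E)
(-22591 - 3583)*(37746 + j(53, -102)) = (-22591 - 3583)*(37746 + 2*(16 + 53)/(77 + 2*(-102))) = -26174*(37746 + 2*69/(77 - 204)) = -26174*(37746 + 2*69/(-127)) = -26174*(37746 + 2*(-1/127)*69) = -26174*(37746 - 138/127) = -26174*4793604/127 = -125467791096/127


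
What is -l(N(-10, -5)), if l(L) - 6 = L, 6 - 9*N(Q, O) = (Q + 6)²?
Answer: -44/9 ≈ -4.8889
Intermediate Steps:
N(Q, O) = ⅔ - (6 + Q)²/9 (N(Q, O) = ⅔ - (Q + 6)²/9 = ⅔ - (6 + Q)²/9)
l(L) = 6 + L
-l(N(-10, -5)) = -(6 + (⅔ - (6 - 10)²/9)) = -(6 + (⅔ - ⅑*(-4)²)) = -(6 + (⅔ - ⅑*16)) = -(6 + (⅔ - 16/9)) = -(6 - 10/9) = -1*44/9 = -44/9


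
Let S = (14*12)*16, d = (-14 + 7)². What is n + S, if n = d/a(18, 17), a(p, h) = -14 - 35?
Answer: 2687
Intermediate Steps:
a(p, h) = -49
d = 49 (d = (-7)² = 49)
S = 2688 (S = 168*16 = 2688)
n = -1 (n = 49/(-49) = 49*(-1/49) = -1)
n + S = -1 + 2688 = 2687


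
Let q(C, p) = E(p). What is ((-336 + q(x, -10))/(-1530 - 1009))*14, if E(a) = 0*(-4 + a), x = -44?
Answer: 4704/2539 ≈ 1.8527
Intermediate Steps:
E(a) = 0
q(C, p) = 0
((-336 + q(x, -10))/(-1530 - 1009))*14 = ((-336 + 0)/(-1530 - 1009))*14 = -336/(-2539)*14 = -336*(-1/2539)*14 = (336/2539)*14 = 4704/2539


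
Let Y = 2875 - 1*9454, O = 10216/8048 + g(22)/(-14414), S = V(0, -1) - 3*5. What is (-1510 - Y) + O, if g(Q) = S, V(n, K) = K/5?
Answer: 183803438413/36251210 ≈ 5070.3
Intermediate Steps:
V(n, K) = K/5 (V(n, K) = K*(⅕) = K/5)
S = -76/5 (S = (⅕)*(-1) - 3*5 = -⅕ - 15 = -76/5 ≈ -15.200)
g(Q) = -76/5
O = 46054923/36251210 (O = 10216/8048 - 76/5/(-14414) = 10216*(1/8048) - 76/5*(-1/14414) = 1277/1006 + 38/36035 = 46054923/36251210 ≈ 1.2704)
Y = -6579 (Y = 2875 - 9454 = -6579)
(-1510 - Y) + O = (-1510 - 1*(-6579)) + 46054923/36251210 = (-1510 + 6579) + 46054923/36251210 = 5069 + 46054923/36251210 = 183803438413/36251210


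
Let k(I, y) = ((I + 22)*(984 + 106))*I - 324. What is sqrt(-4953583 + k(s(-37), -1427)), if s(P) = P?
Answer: I*sqrt(4348957) ≈ 2085.4*I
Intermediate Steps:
k(I, y) = -324 + I*(23980 + 1090*I) (k(I, y) = ((22 + I)*1090)*I - 324 = (23980 + 1090*I)*I - 324 = I*(23980 + 1090*I) - 324 = -324 + I*(23980 + 1090*I))
sqrt(-4953583 + k(s(-37), -1427)) = sqrt(-4953583 + (-324 + 1090*(-37)**2 + 23980*(-37))) = sqrt(-4953583 + (-324 + 1090*1369 - 887260)) = sqrt(-4953583 + (-324 + 1492210 - 887260)) = sqrt(-4953583 + 604626) = sqrt(-4348957) = I*sqrt(4348957)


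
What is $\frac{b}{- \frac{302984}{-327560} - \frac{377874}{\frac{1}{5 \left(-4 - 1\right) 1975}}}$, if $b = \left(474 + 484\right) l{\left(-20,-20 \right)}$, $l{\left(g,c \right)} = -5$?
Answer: $- \frac{196126550}{763932514706623} \approx -2.5673 \cdot 10^{-7}$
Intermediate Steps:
$b = -4790$ ($b = \left(474 + 484\right) \left(-5\right) = 958 \left(-5\right) = -4790$)
$\frac{b}{- \frac{302984}{-327560} - \frac{377874}{\frac{1}{5 \left(-4 - 1\right) 1975}}} = - \frac{4790}{- \frac{302984}{-327560} - \frac{377874}{\frac{1}{5 \left(-4 - 1\right) 1975}}} = - \frac{4790}{\left(-302984\right) \left(- \frac{1}{327560}\right) - \frac{377874}{\frac{1}{5 \left(-5\right) 1975}}} = - \frac{4790}{\frac{37873}{40945} - \frac{377874}{\frac{1}{\left(-25\right) 1975}}} = - \frac{4790}{\frac{37873}{40945} - \frac{377874}{\frac{1}{-49375}}} = - \frac{4790}{\frac{37873}{40945} - \frac{377874}{- \frac{1}{49375}}} = - \frac{4790}{\frac{37873}{40945} - -18657528750} = - \frac{4790}{\frac{37873}{40945} + 18657528750} = - \frac{4790}{\frac{763932514706623}{40945}} = \left(-4790\right) \frac{40945}{763932514706623} = - \frac{196126550}{763932514706623}$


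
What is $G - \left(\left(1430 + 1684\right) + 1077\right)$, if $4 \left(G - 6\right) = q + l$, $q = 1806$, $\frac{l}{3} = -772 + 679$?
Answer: $- \frac{15213}{4} \approx -3803.3$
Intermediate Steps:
$l = -279$ ($l = 3 \left(-772 + 679\right) = 3 \left(-93\right) = -279$)
$G = \frac{1551}{4}$ ($G = 6 + \frac{1806 - 279}{4} = 6 + \frac{1}{4} \cdot 1527 = 6 + \frac{1527}{4} = \frac{1551}{4} \approx 387.75$)
$G - \left(\left(1430 + 1684\right) + 1077\right) = \frac{1551}{4} - \left(\left(1430 + 1684\right) + 1077\right) = \frac{1551}{4} - \left(3114 + 1077\right) = \frac{1551}{4} - 4191 = - \frac{15213}{4}$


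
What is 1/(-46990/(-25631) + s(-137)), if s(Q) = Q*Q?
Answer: 25631/481115229 ≈ 5.3274e-5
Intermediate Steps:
s(Q) = Q**2
1/(-46990/(-25631) + s(-137)) = 1/(-46990/(-25631) + (-137)**2) = 1/(-46990*(-1/25631) + 18769) = 1/(46990/25631 + 18769) = 1/(481115229/25631) = 25631/481115229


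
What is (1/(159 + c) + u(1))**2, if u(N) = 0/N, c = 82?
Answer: 1/58081 ≈ 1.7217e-5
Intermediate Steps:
u(N) = 0
(1/(159 + c) + u(1))**2 = (1/(159 + 82) + 0)**2 = (1/241 + 0)**2 = (1/241)**2 = 1/58081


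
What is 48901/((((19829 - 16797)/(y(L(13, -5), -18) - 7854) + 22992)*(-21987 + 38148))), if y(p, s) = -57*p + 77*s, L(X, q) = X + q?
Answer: 19756004/150113737975 ≈ 0.00013161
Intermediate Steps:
48901/((((19829 - 16797)/(y(L(13, -5), -18) - 7854) + 22992)*(-21987 + 38148))) = 48901/((((19829 - 16797)/((-57*(13 - 5) + 77*(-18)) - 7854) + 22992)*(-21987 + 38148))) = 48901/(((3032/((-57*8 - 1386) - 7854) + 22992)*16161)) = 48901/(((3032/((-456 - 1386) - 7854) + 22992)*16161)) = 48901/(((3032/(-1842 - 7854) + 22992)*16161)) = 48901/(((3032/(-9696) + 22992)*16161)) = 48901/(((3032*(-1/9696) + 22992)*16161)) = 48901/(((-379/1212 + 22992)*16161)) = 48901/(((27865925/1212)*16161)) = 48901/(150113737975/404) = 48901*(404/150113737975) = 19756004/150113737975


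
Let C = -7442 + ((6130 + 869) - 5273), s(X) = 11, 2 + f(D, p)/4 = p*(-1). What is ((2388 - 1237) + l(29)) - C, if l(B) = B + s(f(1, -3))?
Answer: 6907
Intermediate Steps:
f(D, p) = -8 - 4*p (f(D, p) = -8 + 4*(p*(-1)) = -8 + 4*(-p) = -8 - 4*p)
l(B) = 11 + B (l(B) = B + 11 = 11 + B)
C = -5716 (C = -7442 + (6999 - 5273) = -7442 + 1726 = -5716)
((2388 - 1237) + l(29)) - C = ((2388 - 1237) + (11 + 29)) - 1*(-5716) = (1151 + 40) + 5716 = 1191 + 5716 = 6907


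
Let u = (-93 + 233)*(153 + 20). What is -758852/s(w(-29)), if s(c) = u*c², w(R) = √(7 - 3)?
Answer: -189713/24220 ≈ -7.8329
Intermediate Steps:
w(R) = 2 (w(R) = √4 = 2)
u = 24220 (u = 140*173 = 24220)
s(c) = 24220*c²
-758852/s(w(-29)) = -758852/(24220*2²) = -758852/(24220*4) = -758852/96880 = -758852*1/96880 = -189713/24220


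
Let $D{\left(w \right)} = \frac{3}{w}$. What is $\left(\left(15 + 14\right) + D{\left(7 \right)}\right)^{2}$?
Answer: $\frac{42436}{49} \approx 866.04$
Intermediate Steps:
$\left(\left(15 + 14\right) + D{\left(7 \right)}\right)^{2} = \left(\left(15 + 14\right) + \frac{3}{7}\right)^{2} = \left(29 + 3 \cdot \frac{1}{7}\right)^{2} = \left(29 + \frac{3}{7}\right)^{2} = \left(\frac{206}{7}\right)^{2} = \frac{42436}{49}$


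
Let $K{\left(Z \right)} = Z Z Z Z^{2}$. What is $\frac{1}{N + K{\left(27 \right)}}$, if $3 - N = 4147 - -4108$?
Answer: $\frac{1}{14340655} \approx 6.9732 \cdot 10^{-8}$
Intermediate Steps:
$K{\left(Z \right)} = Z^{5}$ ($K{\left(Z \right)} = Z^{2} Z^{3} = Z^{5}$)
$N = -8252$ ($N = 3 - \left(4147 - -4108\right) = 3 - \left(4147 + 4108\right) = 3 - 8255 = -8252$)
$\frac{1}{N + K{\left(27 \right)}} = \frac{1}{-8252 + 27^{5}} = \frac{1}{-8252 + 14348907} = \frac{1}{14340655}$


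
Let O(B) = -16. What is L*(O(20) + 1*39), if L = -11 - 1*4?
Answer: -345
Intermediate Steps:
L = -15 (L = -11 - 4 = -15)
L*(O(20) + 1*39) = -15*(-16 + 1*39) = -15*(-16 + 39) = -15*23 = -345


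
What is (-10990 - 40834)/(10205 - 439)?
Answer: -25912/4883 ≈ -5.3066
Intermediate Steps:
(-10990 - 40834)/(10205 - 439) = -51824/9766 = -51824*1/9766 = -25912/4883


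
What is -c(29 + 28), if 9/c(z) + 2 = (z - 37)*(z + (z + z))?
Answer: -9/3418 ≈ -0.0026331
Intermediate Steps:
c(z) = 9/(-2 + 3*z*(-37 + z)) (c(z) = 9/(-2 + (z - 37)*(z + (z + z))) = 9/(-2 + (-37 + z)*(z + 2*z)) = 9/(-2 + (-37 + z)*(3*z)) = 9/(-2 + 3*z*(-37 + z)))
-c(29 + 28) = -9/(-2 - 111*(29 + 28) + 3*(29 + 28)²) = -9/(-2 - 111*57 + 3*57²) = -9/(-2 - 6327 + 3*3249) = -9/(-2 - 6327 + 9747) = -9/3418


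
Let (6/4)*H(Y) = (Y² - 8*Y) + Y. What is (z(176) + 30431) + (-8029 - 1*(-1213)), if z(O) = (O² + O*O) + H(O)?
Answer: 316189/3 ≈ 1.0540e+5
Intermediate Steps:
H(Y) = -14*Y/3 + 2*Y²/3 (H(Y) = 2*((Y² - 8*Y) + Y)/3 = 2*(Y² - 7*Y)/3 = -14*Y/3 + 2*Y²/3)
z(O) = 2*O² + 2*O*(-7 + O)/3 (z(O) = (O² + O*O) + 2*O*(-7 + O)/3 = (O² + O²) + 2*O*(-7 + O)/3 = 2*O² + 2*O*(-7 + O)/3)
(z(176) + 30431) + (-8029 - 1*(-1213)) = ((⅔)*176*(-7 + 4*176) + 30431) + (-8029 - 1*(-1213)) = ((⅔)*176*(-7 + 704) + 30431) + (-8029 + 1213) = ((⅔)*176*697 + 30431) - 6816 = (245344/3 + 30431) - 6816 = 336637/3 - 6816 = 316189/3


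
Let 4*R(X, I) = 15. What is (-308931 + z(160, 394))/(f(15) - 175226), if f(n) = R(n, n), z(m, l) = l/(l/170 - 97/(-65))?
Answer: 520065656/295074269 ≈ 1.7625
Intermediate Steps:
z(m, l) = l/(97/65 + l/170) (z(m, l) = l/(l*(1/170) - 97*(-1/65)) = l/(l/170 + 97/65) = l/(97/65 + l/170))
R(X, I) = 15/4 (R(X, I) = (1/4)*15 = 15/4)
f(n) = 15/4
(-308931 + z(160, 394))/(f(15) - 175226) = (-308931 + 2210*394/(3298 + 13*394))/(15/4 - 175226) = (-308931 + 2210*394/(3298 + 5122))/(-700889/4) = (-308931 + 2210*394/8420)*(-4/700889) = (-308931 + 2210*394*(1/8420))*(-4/700889) = (-308931 + 43537/421)*(-4/700889) = -130016414/421*(-4/700889) = 520065656/295074269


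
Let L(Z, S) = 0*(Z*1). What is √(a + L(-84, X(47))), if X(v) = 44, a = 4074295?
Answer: √4074295 ≈ 2018.5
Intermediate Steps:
L(Z, S) = 0 (L(Z, S) = 0*Z = 0)
√(a + L(-84, X(47))) = √(4074295 + 0) = √4074295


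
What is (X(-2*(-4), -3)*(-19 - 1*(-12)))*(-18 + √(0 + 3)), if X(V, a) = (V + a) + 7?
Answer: 1512 - 84*√3 ≈ 1366.5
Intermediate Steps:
X(V, a) = 7 + V + a
(X(-2*(-4), -3)*(-19 - 1*(-12)))*(-18 + √(0 + 3)) = ((7 - 2*(-4) - 3)*(-19 - 1*(-12)))*(-18 + √(0 + 3)) = ((7 + 8 - 3)*(-19 + 12))*(-18 + √3) = (12*(-7))*(-18 + √3) = -84*(-18 + √3) = 1512 - 84*√3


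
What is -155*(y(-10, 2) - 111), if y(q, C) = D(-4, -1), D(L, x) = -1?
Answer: 17360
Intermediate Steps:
y(q, C) = -1
-155*(y(-10, 2) - 111) = -155*(-1 - 111) = -155*(-112) = 17360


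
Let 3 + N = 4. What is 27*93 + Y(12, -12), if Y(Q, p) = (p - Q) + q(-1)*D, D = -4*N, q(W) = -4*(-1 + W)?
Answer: 2455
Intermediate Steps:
q(W) = 4 - 4*W
N = 1 (N = -3 + 4 = 1)
D = -4 (D = -4*1 = -4)
Y(Q, p) = -32 + p - Q (Y(Q, p) = (p - Q) + (4 - 4*(-1))*(-4) = (p - Q) + (4 + 4)*(-4) = (p - Q) + 8*(-4) = (p - Q) - 32 = -32 + p - Q)
27*93 + Y(12, -12) = 27*93 + (-32 - 12 - 1*12) = 2511 + (-32 - 12 - 12) = 2511 - 56 = 2455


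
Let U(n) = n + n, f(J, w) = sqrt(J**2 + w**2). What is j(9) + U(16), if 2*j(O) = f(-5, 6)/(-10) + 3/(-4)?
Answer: 253/8 - sqrt(61)/20 ≈ 31.234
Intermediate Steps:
U(n) = 2*n
j(O) = -3/8 - sqrt(61)/20 (j(O) = (sqrt((-5)**2 + 6**2)/(-10) + 3/(-4))/2 = (sqrt(25 + 36)*(-1/10) + 3*(-1/4))/2 = (sqrt(61)*(-1/10) - 3/4)/2 = (-sqrt(61)/10 - 3/4)/2 = (-3/4 - sqrt(61)/10)/2 = -3/8 - sqrt(61)/20)
j(9) + U(16) = (-3/8 - sqrt(61)/20) + 2*16 = (-3/8 - sqrt(61)/20) + 32 = 253/8 - sqrt(61)/20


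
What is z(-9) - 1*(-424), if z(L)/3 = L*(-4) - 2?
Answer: 526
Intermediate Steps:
z(L) = -6 - 12*L (z(L) = 3*(L*(-4) - 2) = 3*(-4*L - 2) = 3*(-2 - 4*L) = -6 - 12*L)
z(-9) - 1*(-424) = (-6 - 12*(-9)) - 1*(-424) = (-6 + 108) + 424 = 102 + 424 = 526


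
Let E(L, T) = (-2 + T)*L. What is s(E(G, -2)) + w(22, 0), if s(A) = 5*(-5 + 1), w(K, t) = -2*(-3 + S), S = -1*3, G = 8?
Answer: -8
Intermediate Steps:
S = -3
w(K, t) = 12 (w(K, t) = -2*(-3 - 3) = -2*(-6) = 12)
E(L, T) = L*(-2 + T)
s(A) = -20 (s(A) = 5*(-4) = -20)
s(E(G, -2)) + w(22, 0) = -20 + 12 = -8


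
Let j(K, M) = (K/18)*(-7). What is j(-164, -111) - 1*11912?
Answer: -106634/9 ≈ -11848.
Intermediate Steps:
j(K, M) = -7*K/18 (j(K, M) = (K*(1/18))*(-7) = (K/18)*(-7) = -7*K/18)
j(-164, -111) - 1*11912 = -7/18*(-164) - 1*11912 = 574/9 - 11912 = -106634/9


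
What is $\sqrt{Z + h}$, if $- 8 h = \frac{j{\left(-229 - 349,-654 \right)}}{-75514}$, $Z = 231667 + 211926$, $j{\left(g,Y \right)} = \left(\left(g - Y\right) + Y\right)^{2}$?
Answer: $\frac{15 \sqrt{38900914945}}{4442} \approx 666.03$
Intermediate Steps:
$j{\left(g,Y \right)} = g^{2}$
$Z = 443593$
$h = \frac{4913}{8884}$ ($h = - \frac{\left(-229 - 349\right)^{2} \frac{1}{-75514}}{8} = - \frac{\left(-229 - 349\right)^{2} \left(- \frac{1}{75514}\right)}{8} = - \frac{\left(-578\right)^{2} \left(- \frac{1}{75514}\right)}{8} = - \frac{334084 \left(- \frac{1}{75514}\right)}{8} = \left(- \frac{1}{8}\right) \left(- \frac{9826}{2221}\right) = \frac{4913}{8884} \approx 0.55302$)
$\sqrt{Z + h} = \sqrt{443593 + \frac{4913}{8884}} = \sqrt{\frac{3940885125}{8884}} = \frac{15 \sqrt{38900914945}}{4442}$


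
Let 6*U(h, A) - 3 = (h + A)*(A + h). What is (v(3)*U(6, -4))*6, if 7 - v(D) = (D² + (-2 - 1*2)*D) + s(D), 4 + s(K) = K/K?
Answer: 91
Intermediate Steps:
s(K) = -3 (s(K) = -4 + K/K = -4 + 1 = -3)
v(D) = 10 - D² + 4*D (v(D) = 7 - ((D² + (-2 - 1*2)*D) - 3) = 7 - ((D² + (-2 - 2)*D) - 3) = 7 - ((D² - 4*D) - 3) = 7 - (-3 + D² - 4*D) = 7 + (3 - D² + 4*D) = 10 - D² + 4*D)
U(h, A) = ½ + (A + h)²/6 (U(h, A) = ½ + ((h + A)*(A + h))/6 = ½ + ((A + h)*(A + h))/6 = ½ + (A + h)²/6)
(v(3)*U(6, -4))*6 = ((10 - 1*3² + 4*3)*(½ + (-4 + 6)²/6))*6 = ((10 - 1*9 + 12)*(½ + (⅙)*2²))*6 = ((10 - 9 + 12)*(½ + (⅙)*4))*6 = (13*(½ + ⅔))*6 = (13*(7/6))*6 = (91/6)*6 = 91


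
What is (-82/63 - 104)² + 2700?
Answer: 54726256/3969 ≈ 13788.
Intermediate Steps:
(-82/63 - 104)² + 2700 = (-6634/63)² + 2700 = 44009956/3969 + 2700 = 54726256/3969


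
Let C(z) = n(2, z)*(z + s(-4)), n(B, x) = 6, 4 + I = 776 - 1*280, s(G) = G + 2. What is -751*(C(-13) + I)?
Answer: -301902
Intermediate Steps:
s(G) = 2 + G
I = 492 (I = -4 + (776 - 1*280) = -4 + (776 - 280) = -4 + 496 = 492)
C(z) = -12 + 6*z (C(z) = 6*(z + (2 - 4)) = 6*(z - 2) = 6*(-2 + z) = -12 + 6*z)
-751*(C(-13) + I) = -751*((-12 + 6*(-13)) + 492) = -751*((-12 - 78) + 492) = -751*(-90 + 492) = -751*402 = -301902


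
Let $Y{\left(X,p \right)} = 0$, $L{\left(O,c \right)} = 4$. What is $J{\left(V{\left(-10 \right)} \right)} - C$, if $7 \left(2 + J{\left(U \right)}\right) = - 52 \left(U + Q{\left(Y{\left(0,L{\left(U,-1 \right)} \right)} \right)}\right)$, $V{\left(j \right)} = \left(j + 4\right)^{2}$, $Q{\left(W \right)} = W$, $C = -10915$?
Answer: $\frac{74519}{7} \approx 10646.0$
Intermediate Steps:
$V{\left(j \right)} = \left(4 + j\right)^{2}$
$J{\left(U \right)} = -2 - \frac{52 U}{7}$ ($J{\left(U \right)} = -2 + \frac{\left(-52\right) \left(U + 0\right)}{7} = -2 + \frac{\left(-52\right) U}{7} = -2 - \frac{52 U}{7}$)
$J{\left(V{\left(-10 \right)} \right)} - C = \left(-2 - \frac{52 \left(4 - 10\right)^{2}}{7}\right) - -10915 = \left(-2 - \frac{52 \left(-6\right)^{2}}{7}\right) + 10915 = \left(-2 - \frac{1872}{7}\right) + 10915 = - \frac{1886}{7} + 10915 = \frac{74519}{7}$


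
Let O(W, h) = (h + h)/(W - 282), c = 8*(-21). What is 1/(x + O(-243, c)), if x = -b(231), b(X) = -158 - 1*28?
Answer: 25/4666 ≈ 0.0053579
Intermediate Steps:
b(X) = -186 (b(X) = -158 - 28 = -186)
c = -168
O(W, h) = 2*h/(-282 + W) (O(W, h) = (2*h)/(-282 + W) = 2*h/(-282 + W))
x = 186 (x = -1*(-186) = 186)
1/(x + O(-243, c)) = 1/(186 + 2*(-168)/(-282 - 243)) = 1/(186 + 2*(-168)/(-525)) = 1/(186 + 2*(-168)*(-1/525)) = 1/(186 + 16/25) = 1/(4666/25) = 25/4666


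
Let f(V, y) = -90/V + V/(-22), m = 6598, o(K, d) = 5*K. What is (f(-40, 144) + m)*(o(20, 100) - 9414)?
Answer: -1352816587/22 ≈ -6.1492e+7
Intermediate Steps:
f(V, y) = -90/V - V/22 (f(V, y) = -90/V + V*(-1/22) = -90/V - V/22)
(f(-40, 144) + m)*(o(20, 100) - 9414) = ((-90/(-40) - 1/22*(-40)) + 6598)*(5*20 - 9414) = ((-90*(-1/40) + 20/11) + 6598)*(100 - 9414) = ((9/4 + 20/11) + 6598)*(-9314) = (179/44 + 6598)*(-9314) = (290491/44)*(-9314) = -1352816587/22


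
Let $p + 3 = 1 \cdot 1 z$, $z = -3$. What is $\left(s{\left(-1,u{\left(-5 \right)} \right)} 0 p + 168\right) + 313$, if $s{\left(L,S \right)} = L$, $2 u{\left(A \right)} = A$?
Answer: $481$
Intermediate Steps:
$u{\left(A \right)} = \frac{A}{2}$
$p = -6$ ($p = -3 + 1 \cdot 1 \left(-3\right) = -3 + 1 \left(-3\right) = -3 - 3 = -6$)
$\left(s{\left(-1,u{\left(-5 \right)} \right)} 0 p + 168\right) + 313 = \left(\left(-1\right) 0 \left(-6\right) + 168\right) + 313 = \left(0 \left(-6\right) + 168\right) + 313 = \left(0 + 168\right) + 313 = 168 + 313 = 481$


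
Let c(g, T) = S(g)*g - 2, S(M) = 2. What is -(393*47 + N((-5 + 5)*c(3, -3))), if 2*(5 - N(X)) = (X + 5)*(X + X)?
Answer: -18476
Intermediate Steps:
c(g, T) = -2 + 2*g (c(g, T) = 2*g - 2 = -2 + 2*g)
N(X) = 5 - X*(5 + X) (N(X) = 5 - (X + 5)*(X + X)/2 = 5 - (5 + X)*2*X/2 = 5 - X*(5 + X))
-(393*47 + N((-5 + 5)*c(3, -3))) = -(393*47 + (5 - ((-5 + 5)*(-2 + 2*3))² - 5*(-5 + 5)*(-2 + 2*3))) = -(18471 + (5 - (0*(-2 + 6))² - 0*(-2 + 6))) = -(18471 + (5 - (0*4)² - 0*4)) = -(18471 + (5 - 1*0² - 5*0)) = -(18471 + (5 - 1*0 + 0)) = -(18471 + (5 + 0 + 0)) = -(18471 + 5) = -1*18476 = -18476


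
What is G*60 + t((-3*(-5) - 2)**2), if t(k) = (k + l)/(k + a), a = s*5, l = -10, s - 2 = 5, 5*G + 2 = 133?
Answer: 106949/68 ≈ 1572.8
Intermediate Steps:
G = 131/5 (G = -2/5 + (1/5)*133 = -2/5 + 133/5 = 131/5 ≈ 26.200)
s = 7 (s = 2 + 5 = 7)
a = 35 (a = 7*5 = 35)
t(k) = (-10 + k)/(35 + k) (t(k) = (k - 10)/(k + 35) = (-10 + k)/(35 + k))
G*60 + t((-3*(-5) - 2)**2) = (131/5)*60 + (-10 + (-3*(-5) - 2)**2)/(35 + (-3*(-5) - 2)**2) = 1572 + (-10 + (15 - 2)**2)/(35 + (15 - 2)**2) = 1572 + (-10 + 13**2)/(35 + 13**2) = 1572 + (-10 + 169)/(35 + 169) = 1572 + 159/204 = 1572 + (1/204)*159 = 1572 + 53/68 = 106949/68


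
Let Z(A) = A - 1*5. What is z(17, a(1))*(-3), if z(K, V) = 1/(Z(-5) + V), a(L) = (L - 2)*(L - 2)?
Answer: 1/3 ≈ 0.33333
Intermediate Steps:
Z(A) = -5 + A (Z(A) = A - 5 = -5 + A)
a(L) = (-2 + L)**2 (a(L) = (-2 + L)*(-2 + L) = (-2 + L)**2)
z(K, V) = 1/(-10 + V) (z(K, V) = 1/((-5 - 5) + V) = 1/(-10 + V))
z(17, a(1))*(-3) = -3/(-10 + (-2 + 1)**2) = -3/(-10 + (-1)**2) = -3/(-10 + 1) = -3/(-9) = -1/9*(-3) = 1/3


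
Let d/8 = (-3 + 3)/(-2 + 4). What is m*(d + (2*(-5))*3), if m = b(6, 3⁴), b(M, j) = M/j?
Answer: -20/9 ≈ -2.2222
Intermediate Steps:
d = 0 (d = 8*((-3 + 3)/(-2 + 4)) = 8*(0/2) = 8*(0*(½)) = 8*0 = 0)
m = 2/27 (m = 6/(3⁴) = 6/81 = 6*(1/81) = 2/27 ≈ 0.074074)
m*(d + (2*(-5))*3) = 2*(0 + (2*(-5))*3)/27 = 2*(0 - 10*3)/27 = 2*(0 - 30)/27 = (2/27)*(-30) = -20/9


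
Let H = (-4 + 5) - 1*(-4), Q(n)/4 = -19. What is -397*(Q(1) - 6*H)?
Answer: 42082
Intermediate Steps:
Q(n) = -76 (Q(n) = 4*(-19) = -76)
H = 5 (H = 1 + 4 = 5)
-397*(Q(1) - 6*H) = -397*(-76 - 6*5) = -397*(-76 - 30) = -397*(-106) = 42082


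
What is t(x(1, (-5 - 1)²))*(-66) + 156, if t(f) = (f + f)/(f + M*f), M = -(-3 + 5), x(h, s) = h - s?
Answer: 288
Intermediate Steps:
M = -2 (M = -1*2 = -2)
t(f) = -2 (t(f) = (f + f)/(f - 2*f) = (2*f)/((-f)) = (2*f)*(-1/f) = -2)
t(x(1, (-5 - 1)²))*(-66) + 156 = -2*(-66) + 156 = 132 + 156 = 288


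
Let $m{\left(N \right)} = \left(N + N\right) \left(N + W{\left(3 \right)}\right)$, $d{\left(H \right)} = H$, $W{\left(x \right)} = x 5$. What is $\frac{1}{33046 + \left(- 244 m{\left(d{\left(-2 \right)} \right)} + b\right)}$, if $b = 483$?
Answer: $\frac{1}{46217} \approx 2.1637 \cdot 10^{-5}$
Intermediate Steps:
$W{\left(x \right)} = 5 x$
$m{\left(N \right)} = 2 N \left(15 + N\right)$ ($m{\left(N \right)} = \left(N + N\right) \left(N + 5 \cdot 3\right) = 2 N \left(N + 15\right) = 2 N \left(15 + N\right)$)
$\frac{1}{33046 + \left(- 244 m{\left(d{\left(-2 \right)} \right)} + b\right)} = \frac{1}{33046 - \left(-483 + 244 \cdot 2 \left(-2\right) \left(15 - 2\right)\right)} = \frac{1}{33046 - \left(-483 + 244 \cdot 2 \left(-2\right) 13\right)} = \frac{1}{33046 + \left(\left(-244\right) \left(-52\right) + 483\right)} = \frac{1}{33046 + \left(12688 + 483\right)} = \frac{1}{33046 + 13171} = \frac{1}{46217}$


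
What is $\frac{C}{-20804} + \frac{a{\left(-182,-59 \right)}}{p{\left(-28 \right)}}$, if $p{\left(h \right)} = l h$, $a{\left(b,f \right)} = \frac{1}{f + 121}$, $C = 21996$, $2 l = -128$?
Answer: $- \frac{87279385}{82550272} \approx -1.0573$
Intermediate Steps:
$l = -64$ ($l = \frac{1}{2} \left(-128\right) = -64$)
$a{\left(b,f \right)} = \frac{1}{121 + f}$
$p{\left(h \right)} = - 64 h$
$\frac{C}{-20804} + \frac{a{\left(-182,-59 \right)}}{p{\left(-28 \right)}} = \frac{21996}{-20804} + \frac{1}{\left(121 - 59\right) \left(\left(-64\right) \left(-28\right)\right)} = 21996 \left(- \frac{1}{20804}\right) + \frac{1}{62 \cdot 1792} = - \frac{5499}{5201} + \frac{1}{62} \cdot \frac{1}{1792} = - \frac{5499}{5201} + \frac{1}{111104} = - \frac{87279385}{82550272}$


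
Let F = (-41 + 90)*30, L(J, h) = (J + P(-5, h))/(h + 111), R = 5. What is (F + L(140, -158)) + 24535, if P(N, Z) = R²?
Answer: 1222070/47 ≈ 26002.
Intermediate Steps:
P(N, Z) = 25 (P(N, Z) = 5² = 25)
L(J, h) = (25 + J)/(111 + h) (L(J, h) = (J + 25)/(h + 111) = (25 + J)/(111 + h))
F = 1470 (F = 49*30 = 1470)
(F + L(140, -158)) + 24535 = (1470 + (25 + 140)/(111 - 158)) + 24535 = (1470 + 165/(-47)) + 24535 = (1470 - 1/47*165) + 24535 = (1470 - 165/47) + 24535 = 68925/47 + 24535 = 1222070/47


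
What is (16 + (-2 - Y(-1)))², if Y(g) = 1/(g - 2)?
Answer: 1849/9 ≈ 205.44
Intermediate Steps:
Y(g) = 1/(-2 + g)
(16 + (-2 - Y(-1)))² = (16 + (-2 - 1/(-2 - 1)))² = (16 + (-2 - 1/(-3)))² = (16 + (-2 - 1*(-⅓)))² = (16 + (-2 + ⅓))² = (16 - 5/3)² = (43/3)² = 1849/9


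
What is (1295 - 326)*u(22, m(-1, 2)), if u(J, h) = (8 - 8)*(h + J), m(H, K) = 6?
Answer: 0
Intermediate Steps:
u(J, h) = 0 (u(J, h) = 0*(J + h) = 0)
(1295 - 326)*u(22, m(-1, 2)) = (1295 - 326)*0 = 969*0 = 0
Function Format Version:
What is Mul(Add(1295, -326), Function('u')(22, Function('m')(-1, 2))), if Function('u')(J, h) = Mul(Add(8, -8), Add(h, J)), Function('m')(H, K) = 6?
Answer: 0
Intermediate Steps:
Function('u')(J, h) = 0 (Function('u')(J, h) = Mul(0, Add(J, h)) = 0)
Mul(Add(1295, -326), Function('u')(22, Function('m')(-1, 2))) = Mul(Add(1295, -326), 0) = Mul(969, 0) = 0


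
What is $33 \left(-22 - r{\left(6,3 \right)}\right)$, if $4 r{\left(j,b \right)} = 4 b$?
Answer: $-825$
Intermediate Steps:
$r{\left(j,b \right)} = b$ ($r{\left(j,b \right)} = \frac{4 b}{4} = b$)
$33 \left(-22 - r{\left(6,3 \right)}\right) = 33 \left(-22 - 3\right) = 33 \left(-25\right) = -825$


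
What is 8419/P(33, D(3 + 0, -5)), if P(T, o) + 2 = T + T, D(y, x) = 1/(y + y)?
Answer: 8419/64 ≈ 131.55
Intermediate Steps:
D(y, x) = 1/(2*y)
P(T, o) = -2 + 2*T (P(T, o) = -2 + (T + T) = -2 + 2*T)
8419/P(33, D(3 + 0, -5)) = 8419/(-2 + 2*33) = 8419/(-2 + 66) = 8419/64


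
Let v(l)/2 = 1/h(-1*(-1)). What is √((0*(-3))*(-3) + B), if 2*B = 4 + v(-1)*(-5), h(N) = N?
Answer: I*√3 ≈ 1.732*I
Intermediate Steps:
v(l) = 2 (v(l) = 2/((-1*(-1))) = 2/1 = 2*1 = 2)
B = -3 (B = (4 + 2*(-5))/2 = (4 - 10)/2 = (½)*(-6) = -3)
√((0*(-3))*(-3) + B) = √((0*(-3))*(-3) - 3) = √(0*(-3) - 3) = √(0 - 3) = √(-3) = I*√3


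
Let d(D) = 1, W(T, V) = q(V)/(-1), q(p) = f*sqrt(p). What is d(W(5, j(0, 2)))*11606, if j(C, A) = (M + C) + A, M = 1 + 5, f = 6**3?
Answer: 11606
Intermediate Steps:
f = 216
q(p) = 216*sqrt(p)
M = 6
j(C, A) = 6 + A + C (j(C, A) = (6 + C) + A = 6 + A + C)
W(T, V) = -216*sqrt(V) (W(T, V) = (216*sqrt(V))/(-1) = (216*sqrt(V))*(-1) = -216*sqrt(V))
d(W(5, j(0, 2)))*11606 = 1*11606 = 11606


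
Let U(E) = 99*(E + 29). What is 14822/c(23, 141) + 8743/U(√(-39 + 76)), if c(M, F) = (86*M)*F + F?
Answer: 23976424415/7403462748 - 8743*√37/79596 ≈ 2.5704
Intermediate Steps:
c(M, F) = F + 86*F*M (c(M, F) = 86*F*M + F = F + 86*F*M)
U(E) = 2871 + 99*E (U(E) = 99*(29 + E) = 2871 + 99*E)
14822/c(23, 141) + 8743/U(√(-39 + 76)) = 14822/((141*(1 + 86*23))) + 8743/(2871 + 99*√(-39 + 76)) = 14822/((141*(1 + 1978))) + 8743/(2871 + 99*√37) = 14822/((141*1979)) + 8743/(2871 + 99*√37) = 14822/279039 + 8743/(2871 + 99*√37)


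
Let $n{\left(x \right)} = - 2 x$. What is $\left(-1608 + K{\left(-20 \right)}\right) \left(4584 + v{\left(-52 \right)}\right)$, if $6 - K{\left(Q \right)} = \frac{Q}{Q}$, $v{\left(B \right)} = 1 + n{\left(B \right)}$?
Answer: $-7516467$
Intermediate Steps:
$v{\left(B \right)} = 1 - 2 B$
$K{\left(Q \right)} = 5$ ($K{\left(Q \right)} = 6 - \frac{Q}{Q} = 6 - 1 = 5$)
$\left(-1608 + K{\left(-20 \right)}\right) \left(4584 + v{\left(-52 \right)}\right) = \left(-1608 + 5\right) \left(4584 + \left(1 - -104\right)\right) = - 1603 \left(4584 + \left(1 + 104\right)\right) = - 1603 \left(4584 + 105\right) = \left(-1603\right) 4689 = -7516467$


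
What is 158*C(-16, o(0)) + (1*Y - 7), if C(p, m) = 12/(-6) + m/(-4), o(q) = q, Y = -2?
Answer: -325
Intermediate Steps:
C(p, m) = -2 - m/4 (C(p, m) = 12*(-⅙) + m*(-¼) = -2 - m/4)
158*C(-16, o(0)) + (1*Y - 7) = 158*(-2 - ¼*0) + (1*(-2) - 7) = 158*(-2 + 0) + (-2 - 7) = 158*(-2) - 9 = -316 - 9 = -325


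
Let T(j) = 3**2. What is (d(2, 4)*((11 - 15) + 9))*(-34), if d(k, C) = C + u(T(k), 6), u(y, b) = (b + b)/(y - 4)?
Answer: -1088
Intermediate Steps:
T(j) = 9
u(y, b) = 2*b/(-4 + y) (u(y, b) = (2*b)/(-4 + y) = 2*b/(-4 + y))
d(k, C) = 12/5 + C (d(k, C) = C + 2*6/(-4 + 9) = C + 2*6/5 = C + 2*6*(1/5) = C + 12/5 = 12/5 + C)
(d(2, 4)*((11 - 15) + 9))*(-34) = ((12/5 + 4)*((11 - 15) + 9))*(-34) = (32*(-4 + 9)/5)*(-34) = ((32/5)*5)*(-34) = 32*(-34) = -1088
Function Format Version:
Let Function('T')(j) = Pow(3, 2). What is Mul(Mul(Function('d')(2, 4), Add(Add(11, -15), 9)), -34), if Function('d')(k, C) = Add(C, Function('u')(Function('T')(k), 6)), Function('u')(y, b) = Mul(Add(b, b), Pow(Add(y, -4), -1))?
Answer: -1088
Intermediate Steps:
Function('T')(j) = 9
Function('u')(y, b) = Mul(2, b, Pow(Add(-4, y), -1)) (Function('u')(y, b) = Mul(Mul(2, b), Pow(Add(-4, y), -1)) = Mul(2, b, Pow(Add(-4, y), -1)))
Function('d')(k, C) = Add(Rational(12, 5), C) (Function('d')(k, C) = Add(C, Mul(2, 6, Pow(Add(-4, 9), -1))) = Add(C, Mul(2, 6, Pow(5, -1))) = Add(C, Mul(2, 6, Rational(1, 5))) = Add(C, Rational(12, 5)) = Add(Rational(12, 5), C))
Mul(Mul(Function('d')(2, 4), Add(Add(11, -15), 9)), -34) = Mul(Mul(Add(Rational(12, 5), 4), Add(Add(11, -15), 9)), -34) = Mul(Mul(Rational(32, 5), Add(-4, 9)), -34) = Mul(Mul(Rational(32, 5), 5), -34) = Mul(32, -34) = -1088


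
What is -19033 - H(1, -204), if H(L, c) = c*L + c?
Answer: -18625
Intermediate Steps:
H(L, c) = c + L*c (H(L, c) = L*c + c = c + L*c)
-19033 - H(1, -204) = -19033 - (-204)*(1 + 1) = -19033 - (-204)*2 = -19033 - 1*(-408) = -19033 + 408 = -18625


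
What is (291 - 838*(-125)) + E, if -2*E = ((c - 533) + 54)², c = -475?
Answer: -350017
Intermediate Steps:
E = -455058 (E = -((-475 - 533) + 54)²/2 = -(-1008 + 54)²/2 = -½*(-954)² = -½*910116 = -455058)
(291 - 838*(-125)) + E = (291 - 838*(-125)) - 455058 = (291 + 104750) - 455058 = 105041 - 455058 = -350017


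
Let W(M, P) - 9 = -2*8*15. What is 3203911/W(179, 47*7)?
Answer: -3203911/231 ≈ -13870.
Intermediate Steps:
W(M, P) = -231 (W(M, P) = 9 - 2*8*15 = 9 - 16*15 = 9 - 240 = -231)
3203911/W(179, 47*7) = 3203911/(-231) = 3203911*(-1/231) = -3203911/231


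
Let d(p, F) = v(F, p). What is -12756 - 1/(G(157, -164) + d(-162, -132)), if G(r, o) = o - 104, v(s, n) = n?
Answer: -5485079/430 ≈ -12756.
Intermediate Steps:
G(r, o) = -104 + o
d(p, F) = p
-12756 - 1/(G(157, -164) + d(-162, -132)) = -12756 - 1/((-104 - 164) - 162) = -12756 - 1/(-268 - 162) = -12756 - 1/(-430) = -12756 - 1*(-1/430) = -12756 + 1/430 = -5485079/430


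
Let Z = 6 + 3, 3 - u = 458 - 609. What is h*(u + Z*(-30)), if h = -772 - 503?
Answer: 147900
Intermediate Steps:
u = 154 (u = 3 - (458 - 609) = 3 - 1*(-151) = 3 + 151 = 154)
h = -1275
Z = 9
h*(u + Z*(-30)) = -1275*(154 + 9*(-30)) = -1275*(154 - 270) = -1275*(-116) = 147900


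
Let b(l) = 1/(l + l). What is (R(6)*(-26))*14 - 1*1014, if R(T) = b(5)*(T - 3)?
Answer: -5616/5 ≈ -1123.2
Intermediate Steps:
b(l) = 1/(2*l)
R(T) = -3/10 + T/10 (R(T) = ((½)/5)*(T - 3) = ((½)*(⅕))*(-3 + T) = (-3 + T)/10 = -3/10 + T/10)
(R(6)*(-26))*14 - 1*1014 = ((-3/10 + (⅒)*6)*(-26))*14 - 1*1014 = ((-3/10 + ⅗)*(-26))*14 - 1014 = ((3/10)*(-26))*14 - 1014 = -39/5*14 - 1014 = -546/5 - 1014 = -5616/5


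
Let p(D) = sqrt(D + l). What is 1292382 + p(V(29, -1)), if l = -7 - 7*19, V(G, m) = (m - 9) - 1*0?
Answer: 1292382 + 5*I*sqrt(6) ≈ 1.2924e+6 + 12.247*I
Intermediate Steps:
V(G, m) = -9 + m (V(G, m) = (-9 + m) + 0 = -9 + m)
l = -140 (l = -7 - 133 = -140)
p(D) = sqrt(-140 + D) (p(D) = sqrt(D - 140) = sqrt(-140 + D))
1292382 + p(V(29, -1)) = 1292382 + sqrt(-140 + (-9 - 1)) = 1292382 + sqrt(-140 - 10) = 1292382 + sqrt(-150) = 1292382 + 5*I*sqrt(6)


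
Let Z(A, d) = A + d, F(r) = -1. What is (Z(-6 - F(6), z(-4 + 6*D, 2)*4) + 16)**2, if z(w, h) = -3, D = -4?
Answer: 1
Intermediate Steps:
(Z(-6 - F(6), z(-4 + 6*D, 2)*4) + 16)**2 = (((-6 - 1*(-1)) - 3*4) + 16)**2 = (((-6 + 1) - 12) + 16)**2 = ((-5 - 12) + 16)**2 = (-17 + 16)**2 = (-1)**2 = 1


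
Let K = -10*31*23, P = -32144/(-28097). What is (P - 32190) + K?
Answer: -1104741896/28097 ≈ -39319.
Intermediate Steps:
P = 32144/28097 (P = -32144*(-1/28097) = 32144/28097 ≈ 1.1440)
K = -7130 (K = -310*23 = -7130)
(P - 32190) + K = (32144/28097 - 32190) - 7130 = -904410286/28097 - 7130 = -1104741896/28097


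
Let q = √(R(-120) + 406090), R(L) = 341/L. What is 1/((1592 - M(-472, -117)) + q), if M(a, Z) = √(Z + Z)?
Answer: 60/(95520 + √1461913770 - 180*I*√26) ≈ 0.00044856 + 3.078e-6*I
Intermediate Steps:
M(a, Z) = √2*√Z (M(a, Z) = √(2*Z) = √2*√Z)
q = √1461913770/60 (q = √(341/(-120) + 406090) = √(341*(-1/120) + 406090) = √(-341/120 + 406090) = √(48730459/120) = √1461913770/60 ≈ 637.25)
1/((1592 - M(-472, -117)) + q) = 1/((1592 - √2*√(-117)) + √1461913770/60) = 1/((1592 - √2*3*I*√13) + √1461913770/60) = 1/((1592 - 3*I*√26) + √1461913770/60) = 1/(1592 + √1461913770/60 - 3*I*√26)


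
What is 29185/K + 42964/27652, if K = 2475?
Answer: 45667976/3421935 ≈ 13.346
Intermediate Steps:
29185/K + 42964/27652 = 29185/2475 + 42964/27652 = 29185*(1/2475) + 42964*(1/27652) = 5837/495 + 10741/6913 = 45667976/3421935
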